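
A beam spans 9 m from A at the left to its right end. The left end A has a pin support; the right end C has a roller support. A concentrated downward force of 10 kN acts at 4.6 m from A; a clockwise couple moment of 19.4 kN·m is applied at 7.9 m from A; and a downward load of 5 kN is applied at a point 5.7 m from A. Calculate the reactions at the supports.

Taking moments about A: C_y·9 − 10·4.6 − 19.4 − 5·5.7 = 0 → C_y = 93.9/9 = 10.4333 ≈ 10.43 kN.
ΣF_y = 0: A_y + 10.4333 − 10 − 5 = 0 → A_y = 4.567 kN.
ΣF_x = 0: no horizontal applied forces, so A_x = 0.

A_x = 0, A_y = 4.567 kN, C_y = 10.43 kN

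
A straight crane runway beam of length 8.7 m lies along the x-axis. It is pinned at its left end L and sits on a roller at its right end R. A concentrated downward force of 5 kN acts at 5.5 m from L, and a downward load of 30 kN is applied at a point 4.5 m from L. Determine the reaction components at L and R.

L_x = 0, L_y = 16.32 kN, R_y = 18.68 kN

Taking moments about L: R_y·8.7 − 5·5.5 − 30·4.5 = 0 → R_y = 162.5/8.7 = 18.6782 ≈ 18.68 kN.
ΣF_y = 0: L_y + 18.6782 − 5 − 30 = 0 → L_y = 16.32 kN.
ΣF_x = 0: no horizontal applied forces, so L_x = 0.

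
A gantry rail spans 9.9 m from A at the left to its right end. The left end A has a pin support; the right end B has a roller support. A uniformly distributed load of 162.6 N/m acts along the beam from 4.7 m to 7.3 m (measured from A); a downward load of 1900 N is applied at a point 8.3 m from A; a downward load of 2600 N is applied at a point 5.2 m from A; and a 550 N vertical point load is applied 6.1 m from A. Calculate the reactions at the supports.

A_x = 0, A_y = 1919 N, B_y = 3554 N

Resultant of the distributed load: 162.6 × 2.6 = 422.76 N at 6 m from A.
ΣM about A: B_y·9.9 − (162.6·2.6)·6 − 1900·8.3 − 2600·5.2 − 550·6.1 = 0 → B_y = 35181.56/9.9 = 3553.69 ≈ 3554 N.
ΣF_y = 0: A_y + 3553.69 − 162.6·2.6 − 1900 − 2600 − 550 = 0 → A_y = 1919 N.
ΣF_x = 0: no horizontal applied forces, so A_x = 0.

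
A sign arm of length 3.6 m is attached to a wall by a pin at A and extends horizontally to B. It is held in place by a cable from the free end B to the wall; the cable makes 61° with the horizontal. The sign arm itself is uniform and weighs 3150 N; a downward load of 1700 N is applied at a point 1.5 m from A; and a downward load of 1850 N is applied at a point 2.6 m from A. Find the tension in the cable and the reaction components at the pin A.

T = 4138 N, A_x = 2006 N, A_y = 3081 N

ΣM about A: T·sin61°·3.6 − 3150·1.8 − 1700·1.5 − 1850·2.6 = 0 → T = 13030/(3.6·0.87462) = 4138.31 ≈ 4138 N.
ΣF_x = 0: A_x − T·cos61° = 0 → A_x = 4138.31 × 0.48481 = 2006 N.
ΣF_y = 0: A_y + T·sin61° − 3150 − 1700 − 1850 = 0 → A_y = 6700 − 4138.31 × 0.87462 = 3081 N.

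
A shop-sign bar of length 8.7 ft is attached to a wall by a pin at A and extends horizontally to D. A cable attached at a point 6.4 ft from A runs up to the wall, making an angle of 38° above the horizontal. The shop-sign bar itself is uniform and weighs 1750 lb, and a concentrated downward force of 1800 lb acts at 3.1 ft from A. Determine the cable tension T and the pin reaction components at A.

T = 3348 lb, A_x = 2638 lb, A_y = 1489 lb

ΣM about A: T·sin38°·6.4 − 1750·4.35 − 1800·3.1 = 0 → T = 13192.5/(6.4·0.615661) = 3348.15 ≈ 3348 lb.
ΣF_x = 0: A_x − T·cos38° = 0 → A_x = 3348.15 × 0.788011 = 2638 lb.
ΣF_y = 0: A_y + T·sin38° − 1750 − 1800 = 0 → A_y = 3550 − 3348.15 × 0.615661 = 1489 lb.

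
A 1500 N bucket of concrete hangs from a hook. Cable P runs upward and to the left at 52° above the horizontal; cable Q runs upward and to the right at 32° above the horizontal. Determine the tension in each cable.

T_P = 1279 N, T_Q = 928.6 N

ΣF_x = 0: −T_P·cos52° + T_Q·cos32° = 0 → T_Q = 0.725975·T_P.
ΣF_y = 0: T_P·sin52° + T_Q·sin32° = 1500.
Substitute: T_P·(0.788011 + 0.725975·0.529919) = 1500 → T_P = 1279.08 ≈ 1279 N.
Then T_Q = 0.725975 × 1279.08 = 928.6 N.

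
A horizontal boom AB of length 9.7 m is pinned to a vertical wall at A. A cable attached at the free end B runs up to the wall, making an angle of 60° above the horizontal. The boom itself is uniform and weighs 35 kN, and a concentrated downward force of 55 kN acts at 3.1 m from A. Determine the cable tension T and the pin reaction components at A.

T = 40.50 kN, A_x = 20.25 kN, A_y = 54.92 kN

ΣM about A: T·sin60°·9.7 − 35·4.85 − 55·3.1 = 0 → T = 340.25/(9.7·0.866025) = 40.5038 ≈ 40.50 kN.
ΣF_x = 0: A_x − T·cos60° = 0 → A_x = 40.5038 × 0.5 = 20.25 kN.
ΣF_y = 0: A_y + T·sin60° − 35 − 55 = 0 → A_y = 90 − 40.5038 × 0.866025 = 54.92 kN.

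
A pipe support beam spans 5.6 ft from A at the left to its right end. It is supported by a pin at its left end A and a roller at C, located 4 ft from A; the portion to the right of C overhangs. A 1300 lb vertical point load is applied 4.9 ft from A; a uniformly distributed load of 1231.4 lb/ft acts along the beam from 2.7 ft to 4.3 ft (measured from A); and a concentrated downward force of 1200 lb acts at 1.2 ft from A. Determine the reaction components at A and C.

Resultant of the distributed load: 1231.4 × 1.6 = 1970.24 lb at 3.5 ft from A.
ΣM about A: C_y·4 − 1300·4.9 − (1231.4·1.6)·3.5 − 1200·1.2 = 0 → C_y = 14705.84/4 = 3676.46 ≈ 3676 lb.
ΣF_y = 0: A_y + 3676.46 − 1300 − 1231.4·1.6 − 1200 = 0 → A_y = 793.8 lb.
ΣF_x = 0: no horizontal applied forces, so A_x = 0.

A_x = 0, A_y = 793.8 lb, C_y = 3676 lb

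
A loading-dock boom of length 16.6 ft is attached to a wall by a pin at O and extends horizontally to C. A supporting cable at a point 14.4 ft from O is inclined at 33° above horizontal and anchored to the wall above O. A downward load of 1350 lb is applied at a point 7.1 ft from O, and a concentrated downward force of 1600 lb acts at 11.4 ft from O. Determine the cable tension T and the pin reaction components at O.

T = 3548 lb, O_x = 2975 lb, O_y = 1018 lb

ΣM about O: T·sin33°·14.4 − 1350·7.1 − 1600·11.4 = 0 → T = 27825/(14.4·0.544639) = 3547.84 ≈ 3548 lb.
ΣF_x = 0: O_x − T·cos33° = 0 → O_x = 3547.84 × 0.838671 = 2975 lb.
ΣF_y = 0: O_y + T·sin33° − 1350 − 1600 = 0 → O_y = 2950 − 3547.84 × 0.544639 = 1018 lb.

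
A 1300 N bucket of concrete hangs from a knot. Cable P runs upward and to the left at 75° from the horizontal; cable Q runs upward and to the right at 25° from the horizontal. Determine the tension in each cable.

T_P = 1196 N, T_Q = 341.7 N

ΣF_x = 0: −T_P·cos75° + T_Q·cos25° = 0 → T_Q = 0.285575·T_P.
ΣF_y = 0: T_P·sin75° + T_Q·sin25° = 1300.
Substitute: T_P·(0.965926 + 0.285575·0.422618) = 1300 → T_P = 1196.38 ≈ 1196 N.
Then T_Q = 0.285575 × 1196.38 = 341.7 N.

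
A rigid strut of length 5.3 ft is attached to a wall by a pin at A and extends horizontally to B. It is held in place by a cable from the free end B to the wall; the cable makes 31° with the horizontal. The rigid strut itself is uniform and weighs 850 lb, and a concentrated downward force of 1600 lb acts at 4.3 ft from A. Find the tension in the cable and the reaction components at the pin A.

T = 3346 lb, A_x = 2868 lb, A_y = 726.9 lb

ΣM about A: T·sin31°·5.3 − 850·2.65 − 1600·4.3 = 0 → T = 9132.5/(5.3·0.515038) = 3345.6 ≈ 3346 lb.
ΣF_x = 0: A_x − T·cos31° = 0 → A_x = 3345.6 × 0.857167 = 2868 lb.
ΣF_y = 0: A_y + T·sin31° − 850 − 1600 = 0 → A_y = 2450 − 3345.6 × 0.515038 = 726.9 lb.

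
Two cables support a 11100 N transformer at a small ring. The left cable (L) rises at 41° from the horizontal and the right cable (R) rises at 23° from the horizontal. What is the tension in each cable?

T_L = 11370 N, T_R = 9321 N

ΣF_x = 0: −T_L·cos41° + T_R·cos23° = 0 → T_R = 0.819887·T_L.
ΣF_y = 0: T_L·sin41° + T_R·sin23° = 11100.
Substitute: T_L·(0.656059 + 0.819887·0.390731) = 11100 → T_L = 11368.1 ≈ 11370 N.
Then T_R = 0.819887 × 11368.1 = 9321 N.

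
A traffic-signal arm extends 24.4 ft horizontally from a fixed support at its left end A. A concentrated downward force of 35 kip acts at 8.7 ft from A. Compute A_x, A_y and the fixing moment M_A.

A_x = 0, A_y = 35.00 kip, M_A = 304.5 kip·ft

ΣF_x = 0: A_x = 0.
ΣF_y = 0: A_y − 35 = 0 → A_y = 35.00 kip.
ΣM about A: M_A − 35·8.7 = 0 → M_A = 304.5 kip·ft.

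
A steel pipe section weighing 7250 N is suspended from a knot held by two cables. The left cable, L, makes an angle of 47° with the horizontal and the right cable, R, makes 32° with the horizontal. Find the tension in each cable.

T_L = 6263 N, T_R = 5037 N

ΣF_x = 0: −T_L·cos47° + T_R·cos32° = 0 → T_R = 0.804198·T_L.
ΣF_y = 0: T_L·sin47° + T_R·sin32° = 7250.
Substitute: T_L·(0.731354 + 0.804198·0.529919) = 7250 → T_L = 6263.42 ≈ 6263 N.
Then T_R = 0.804198 × 6263.42 = 5037 N.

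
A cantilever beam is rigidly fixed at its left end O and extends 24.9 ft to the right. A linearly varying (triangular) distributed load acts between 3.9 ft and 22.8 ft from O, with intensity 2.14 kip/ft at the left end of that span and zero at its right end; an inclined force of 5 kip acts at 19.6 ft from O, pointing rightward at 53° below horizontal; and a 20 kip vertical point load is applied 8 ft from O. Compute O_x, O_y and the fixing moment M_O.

O_x = -3.009 kip, O_y = 44.22 kip, M_O = 444.5 kip·ft

Resultant of the triangular load: ½ × 2.14 × 18.9 = 20.223 kip, acting at 10.2 ft from O (one-third of the span from the peak).
ΣF_x = 0: O_x + 5·cos53° = 0 → O_x = -3.009 kip.
ΣF_y = 0: O_y − ½·2.14·18.9 − 5·sin53° − 20 = 0 → O_y = 44.22 kip.
ΣM about O: M_O − (½·2.14·18.9)·10.2 − 5·sin53°·19.6 − 20·8 = 0 → M_O = 444.5 kip·ft.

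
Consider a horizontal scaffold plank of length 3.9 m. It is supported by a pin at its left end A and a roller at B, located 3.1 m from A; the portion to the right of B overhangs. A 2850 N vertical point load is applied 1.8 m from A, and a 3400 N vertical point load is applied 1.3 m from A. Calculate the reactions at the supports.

Taking moments about A: B_y·3.1 − 2850·1.8 − 3400·1.3 = 0 → B_y = 9550/3.1 = 3080.65 ≈ 3081 N.
ΣF_y = 0: A_y + 3080.65 − 2850 − 3400 = 0 → A_y = 3169 N.
ΣF_x = 0: no horizontal applied forces, so A_x = 0.

A_x = 0, A_y = 3169 N, B_y = 3081 N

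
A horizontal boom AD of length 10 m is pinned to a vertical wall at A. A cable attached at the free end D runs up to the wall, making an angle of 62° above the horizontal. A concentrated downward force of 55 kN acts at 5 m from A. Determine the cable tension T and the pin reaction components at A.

ΣM about A: T·sin62°·10 − 55·5 = 0 → T = 275/(10·0.882948) = 31.1457 ≈ 31.15 kN.
ΣF_x = 0: A_x − T·cos62° = 0 → A_x = 31.1457 × 0.469472 = 14.62 kN.
ΣF_y = 0: A_y + T·sin62° − 55 = 0 → A_y = 55 − 31.1457 × 0.882948 = 27.50 kN.

T = 31.15 kN, A_x = 14.62 kN, A_y = 27.50 kN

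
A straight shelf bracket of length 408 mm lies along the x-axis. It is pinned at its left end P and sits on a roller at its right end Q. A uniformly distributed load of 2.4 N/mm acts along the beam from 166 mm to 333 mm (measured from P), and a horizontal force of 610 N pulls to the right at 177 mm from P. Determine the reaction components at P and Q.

Resultant of the distributed load: 2.4 × 167 = 400.8 N at 249.5 mm from P.
Taking moments about P: Q_y·408 − (2.4·167)·249.5 = 0 → Q_y = 99999.6/408 = 245.097 ≈ 245.1 N.
ΣF_y = 0: P_y + 245.097 − 2.4·167 = 0 → P_y = 155.7 N.
ΣF_x = 0: P_x + 610 = 0 → P_x = -610.0 N.

P_x = -610.0 N, P_y = 155.7 N, Q_y = 245.1 N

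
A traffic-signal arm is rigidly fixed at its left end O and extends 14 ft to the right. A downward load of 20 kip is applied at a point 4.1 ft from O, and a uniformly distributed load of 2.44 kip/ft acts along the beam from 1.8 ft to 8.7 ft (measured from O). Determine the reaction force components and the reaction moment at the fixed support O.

O_x = 0, O_y = 36.84 kip, M_O = 170.4 kip·ft

Resultant of the distributed load: 2.44 × 6.9 = 16.836 kip at 5.25 ft from O.
ΣF_x = 0: O_x = 0.
ΣF_y = 0: O_y − 20 − 2.44·6.9 = 0 → O_y = 36.84 kip.
ΣM about O: M_O − 20·4.1 − (2.44·6.9)·5.25 = 0 → M_O = 170.4 kip·ft.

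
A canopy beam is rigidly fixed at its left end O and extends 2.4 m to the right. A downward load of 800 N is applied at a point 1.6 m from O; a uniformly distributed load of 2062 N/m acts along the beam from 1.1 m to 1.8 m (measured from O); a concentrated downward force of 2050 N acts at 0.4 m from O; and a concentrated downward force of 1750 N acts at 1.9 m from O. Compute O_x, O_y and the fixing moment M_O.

O_x = 0, O_y = 6043 N, M_O = 7518 N·m

Resultant of the distributed load: 2062 × 0.7 = 1443.4 N at 1.45 m from O.
ΣF_x = 0: O_x = 0.
ΣF_y = 0: O_y − 800 − 2062·0.7 − 2050 − 1750 = 0 → O_y = 6043 N.
ΣM about O: M_O − 800·1.6 − (2062·0.7)·1.45 − 2050·0.4 − 1750·1.9 = 0 → M_O = 7518 N·m.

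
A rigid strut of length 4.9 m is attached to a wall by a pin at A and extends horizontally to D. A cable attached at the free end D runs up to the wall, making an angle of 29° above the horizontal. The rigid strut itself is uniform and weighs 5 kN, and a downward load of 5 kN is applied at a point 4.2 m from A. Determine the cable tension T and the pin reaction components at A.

ΣM about A: T·sin29°·4.9 − 5·2.45 − 5·4.2 = 0 → T = 33.25/(4.9·0.48481) = 13.9966 ≈ 14.00 kN.
ΣF_x = 0: A_x − T·cos29° = 0 → A_x = 13.9966 × 0.87462 = 12.24 kN.
ΣF_y = 0: A_y + T·sin29° − 5 − 5 = 0 → A_y = 10 − 13.9966 × 0.48481 = 3.214 kN.

T = 14.00 kN, A_x = 12.24 kN, A_y = 3.214 kN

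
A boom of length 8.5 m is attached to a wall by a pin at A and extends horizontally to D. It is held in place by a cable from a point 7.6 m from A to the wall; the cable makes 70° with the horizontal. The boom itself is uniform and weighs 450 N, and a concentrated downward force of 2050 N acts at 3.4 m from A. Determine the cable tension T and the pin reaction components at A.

T = 1244 N, A_x = 425.4 N, A_y = 1331 N

ΣM about A: T·sin70°·7.6 − 450·4.25 − 2050·3.4 = 0 → T = 8882.5/(7.6·0.939693) = 1243.76 ≈ 1244 N.
ΣF_x = 0: A_x − T·cos70° = 0 → A_x = 1243.76 × 0.34202 = 425.4 N.
ΣF_y = 0: A_y + T·sin70° − 450 − 2050 = 0 → A_y = 2500 − 1243.76 × 0.939693 = 1331 N.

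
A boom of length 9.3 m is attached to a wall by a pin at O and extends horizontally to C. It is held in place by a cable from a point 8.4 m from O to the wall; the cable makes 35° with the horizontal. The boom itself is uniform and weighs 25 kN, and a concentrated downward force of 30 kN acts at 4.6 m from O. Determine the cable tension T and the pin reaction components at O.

ΣM about O: T·sin35°·8.4 − 25·4.65 − 30·4.6 = 0 → T = 254.25/(8.4·0.573576) = 52.7704 ≈ 52.77 kN.
ΣF_x = 0: O_x − T·cos35° = 0 → O_x = 52.7704 × 0.819152 = 43.23 kN.
ΣF_y = 0: O_y + T·sin35° − 25 − 30 = 0 → O_y = 55 − 52.7704 × 0.573576 = 24.73 kN.

T = 52.77 kN, O_x = 43.23 kN, O_y = 24.73 kN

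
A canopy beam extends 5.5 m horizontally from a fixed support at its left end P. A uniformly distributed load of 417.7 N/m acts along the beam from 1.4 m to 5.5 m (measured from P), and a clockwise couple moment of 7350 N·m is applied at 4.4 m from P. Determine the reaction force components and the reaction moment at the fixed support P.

Resultant of the distributed load: 417.7 × 4.1 = 1712.57 N at 3.45 m from P.
ΣF_x = 0: P_x = 0.
ΣF_y = 0: P_y − 417.7·4.1 = 0 → P_y = 1713 N.
ΣM about P: M_P − (417.7·4.1)·3.45 − 7350 = 0 → M_P = 13260 N·m.

P_x = 0, P_y = 1713 N, M_P = 13260 N·m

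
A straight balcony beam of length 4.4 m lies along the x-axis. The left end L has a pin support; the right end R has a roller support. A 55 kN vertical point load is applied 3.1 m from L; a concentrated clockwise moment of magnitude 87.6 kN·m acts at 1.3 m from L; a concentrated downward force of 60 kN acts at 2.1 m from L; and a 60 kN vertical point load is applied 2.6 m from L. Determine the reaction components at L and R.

L_x = 0, L_y = 52.25 kN, R_y = 122.8 kN

ΣM about L: R_y·4.4 − 55·3.1 − 87.6 − 60·2.1 − 60·2.6 = 0 → R_y = 540.1/4.4 = 122.75 ≈ 122.8 kN.
ΣF_y = 0: L_y + 122.75 − 55 − 60 − 60 = 0 → L_y = 52.25 kN.
ΣF_x = 0: no horizontal applied forces, so L_x = 0.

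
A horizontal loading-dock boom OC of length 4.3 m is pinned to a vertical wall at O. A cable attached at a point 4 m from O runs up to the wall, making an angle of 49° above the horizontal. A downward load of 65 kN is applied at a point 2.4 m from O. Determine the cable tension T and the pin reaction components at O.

ΣM about O: T·sin49°·4 − 65·2.4 = 0 → T = 156/(4·0.75471) = 51.6755 ≈ 51.68 kN.
ΣF_x = 0: O_x − T·cos49° = 0 → O_x = 51.6755 × 0.656059 = 33.90 kN.
ΣF_y = 0: O_y + T·sin49° − 65 = 0 → O_y = 65 − 51.6755 × 0.75471 = 26.00 kN.

T = 51.68 kN, O_x = 33.90 kN, O_y = 26.00 kN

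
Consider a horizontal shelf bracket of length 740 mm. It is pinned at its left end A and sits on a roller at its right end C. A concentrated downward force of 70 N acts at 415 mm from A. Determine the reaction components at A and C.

ΣM about A: C_y·740 − 70·415 = 0 → C_y = 29050/740 = 39.2568 ≈ 39.26 N.
ΣF_y = 0: A_y + 39.2568 − 70 = 0 → A_y = 30.74 N.
ΣF_x = 0: no horizontal applied forces, so A_x = 0.

A_x = 0, A_y = 30.74 N, C_y = 39.26 N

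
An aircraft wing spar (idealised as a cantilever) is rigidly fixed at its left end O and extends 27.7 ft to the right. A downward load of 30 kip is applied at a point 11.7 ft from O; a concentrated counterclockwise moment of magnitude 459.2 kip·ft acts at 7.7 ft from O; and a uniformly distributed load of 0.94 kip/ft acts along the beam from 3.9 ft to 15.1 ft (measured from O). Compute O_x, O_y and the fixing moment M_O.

O_x = 0, O_y = 40.53 kip, M_O = -8.184 kip·ft

Resultant of the distributed load: 0.94 × 11.2 = 10.528 kip at 9.5 ft from O.
ΣF_x = 0: O_x = 0.
ΣF_y = 0: O_y − 30 − 0.94·11.2 = 0 → O_y = 40.53 kip.
ΣM about O: M_O − 30·11.7 + 459.2 − (0.94·11.2)·9.5 = 0 → M_O = -8.184 kip·ft.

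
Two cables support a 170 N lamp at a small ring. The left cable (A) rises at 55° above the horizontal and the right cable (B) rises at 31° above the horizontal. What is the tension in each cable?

ΣF_x = 0: −T_A·cos55° + T_B·cos31° = 0 → T_B = 0.669153·T_A.
ΣF_y = 0: T_A·sin55° + T_B·sin31° = 170.
Substitute: T_A·(0.819152 + 0.669153·0.515038) = 170 → T_A = 146.074 ≈ 146.1 N.
Then T_B = 0.669153 × 146.074 = 97.75 N.

T_A = 146.1 N, T_B = 97.75 N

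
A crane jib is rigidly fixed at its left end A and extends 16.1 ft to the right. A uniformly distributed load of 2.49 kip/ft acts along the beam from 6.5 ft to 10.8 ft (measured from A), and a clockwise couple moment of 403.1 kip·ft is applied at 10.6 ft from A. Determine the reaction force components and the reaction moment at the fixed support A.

Resultant of the distributed load: 2.49 × 4.3 = 10.707 kip at 8.65 ft from A.
ΣF_x = 0: A_x = 0.
ΣF_y = 0: A_y − 2.49·4.3 = 0 → A_y = 10.71 kip.
ΣM about A: M_A − (2.49·4.3)·8.65 − 403.1 = 0 → M_A = 495.7 kip·ft.

A_x = 0, A_y = 10.71 kip, M_A = 495.7 kip·ft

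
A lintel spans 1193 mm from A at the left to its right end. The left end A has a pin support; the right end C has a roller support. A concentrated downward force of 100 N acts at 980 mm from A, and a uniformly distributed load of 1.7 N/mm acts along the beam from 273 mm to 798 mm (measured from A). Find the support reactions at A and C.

A_x = 0, A_y = 509.7 N, C_y = 482.8 N

Resultant of the distributed load: 1.7 × 525 = 892.5 N at 535.5 mm from A.
ΣM about A: C_y·1193 − 100·980 − (1.7·525)·535.5 = 0 → C_y = 575933.75/1193 = 482.761 ≈ 482.8 N.
ΣF_y = 0: A_y + 482.761 − 100 − 1.7·525 = 0 → A_y = 509.7 N.
ΣF_x = 0: no horizontal applied forces, so A_x = 0.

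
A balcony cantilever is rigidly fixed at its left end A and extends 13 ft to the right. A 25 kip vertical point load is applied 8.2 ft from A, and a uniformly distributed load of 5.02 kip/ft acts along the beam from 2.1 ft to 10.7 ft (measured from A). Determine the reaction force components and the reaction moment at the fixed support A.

Resultant of the distributed load: 5.02 × 8.6 = 43.172 kip at 6.4 ft from A.
ΣF_x = 0: A_x = 0.
ΣF_y = 0: A_y − 25 − 5.02·8.6 = 0 → A_y = 68.17 kip.
ΣM about A: M_A − 25·8.2 − (5.02·8.6)·6.4 = 0 → M_A = 481.3 kip·ft.

A_x = 0, A_y = 68.17 kip, M_A = 481.3 kip·ft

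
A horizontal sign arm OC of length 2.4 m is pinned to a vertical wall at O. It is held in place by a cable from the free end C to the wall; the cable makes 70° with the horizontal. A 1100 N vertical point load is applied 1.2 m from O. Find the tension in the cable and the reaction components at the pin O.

ΣM about O: T·sin70°·2.4 − 1100·1.2 = 0 → T = 1320/(2.4·0.939693) = 585.298 ≈ 585.3 N.
ΣF_x = 0: O_x − T·cos70° = 0 → O_x = 585.298 × 0.34202 = 200.2 N.
ΣF_y = 0: O_y + T·sin70° − 1100 = 0 → O_y = 1100 − 585.298 × 0.939693 = 550.0 N.

T = 585.3 N, O_x = 200.2 N, O_y = 550.0 N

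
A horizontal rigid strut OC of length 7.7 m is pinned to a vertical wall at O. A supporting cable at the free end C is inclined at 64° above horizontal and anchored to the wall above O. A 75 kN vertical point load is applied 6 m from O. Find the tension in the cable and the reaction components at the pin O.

T = 65.02 kN, O_x = 28.50 kN, O_y = 16.56 kN

ΣM about O: T·sin64°·7.7 − 75·6 = 0 → T = 450/(7.7·0.898794) = 65.0222 ≈ 65.02 kN.
ΣF_x = 0: O_x − T·cos64° = 0 → O_x = 65.0222 × 0.438371 = 28.50 kN.
ΣF_y = 0: O_y + T·sin64° − 75 = 0 → O_y = 75 − 65.0222 × 0.898794 = 16.56 kN.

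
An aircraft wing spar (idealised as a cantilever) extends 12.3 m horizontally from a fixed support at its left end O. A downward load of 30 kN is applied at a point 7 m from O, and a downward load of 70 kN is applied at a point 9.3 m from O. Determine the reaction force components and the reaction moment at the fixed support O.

O_x = 0, O_y = 100.0 kN, M_O = 861.0 kN·m

ΣF_x = 0: O_x = 0.
ΣF_y = 0: O_y − 30 − 70 = 0 → O_y = 100.0 kN.
ΣM about O: M_O − 30·7 − 70·9.3 = 0 → M_O = 861.0 kN·m.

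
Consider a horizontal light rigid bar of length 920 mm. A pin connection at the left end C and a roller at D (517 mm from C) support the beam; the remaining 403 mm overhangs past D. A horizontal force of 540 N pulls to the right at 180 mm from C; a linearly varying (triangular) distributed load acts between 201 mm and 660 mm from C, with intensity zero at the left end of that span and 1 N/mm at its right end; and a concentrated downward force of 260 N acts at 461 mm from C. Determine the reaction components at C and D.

C_x = -540.0 N, C_y = 32.60 N, D_y = 456.9 N

Resultant of the triangular load: ½ × 1 × 459 = 229.5 N, acting at 507 mm from C (one-third of the span from the peak).
Taking moments about C: D_y·517 − (½·1·459)·507 − 260·461 = 0 → D_y = 236216.5/517 = 456.898 ≈ 456.9 N.
ΣF_y = 0: C_y + 456.898 − ½·1·459 − 260 = 0 → C_y = 32.60 N.
ΣF_x = 0: C_x + 540 = 0 → C_x = -540.0 N.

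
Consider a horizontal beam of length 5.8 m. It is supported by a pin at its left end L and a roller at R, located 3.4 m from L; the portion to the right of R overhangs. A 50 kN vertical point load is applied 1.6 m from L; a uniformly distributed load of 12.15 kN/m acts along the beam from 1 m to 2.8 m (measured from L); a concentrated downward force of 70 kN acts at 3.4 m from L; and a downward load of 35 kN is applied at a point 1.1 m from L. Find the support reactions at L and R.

L_x = 0, L_y = 59.80 kN, R_y = 117.1 kN

Resultant of the distributed load: 12.15 × 1.8 = 21.87 kN at 1.9 m from L.
Moments about L: R_y·3.4 − 50·1.6 − (12.15·1.8)·1.9 − 70·3.4 − 35·1.1 = 0 → R_y = 398.053/3.4 = 117.074 ≈ 117.1 kN.
ΣF_y = 0: L_y + 117.074 − 50 − 12.15·1.8 − 70 − 35 = 0 → L_y = 59.80 kN.
ΣF_x = 0: no horizontal applied forces, so L_x = 0.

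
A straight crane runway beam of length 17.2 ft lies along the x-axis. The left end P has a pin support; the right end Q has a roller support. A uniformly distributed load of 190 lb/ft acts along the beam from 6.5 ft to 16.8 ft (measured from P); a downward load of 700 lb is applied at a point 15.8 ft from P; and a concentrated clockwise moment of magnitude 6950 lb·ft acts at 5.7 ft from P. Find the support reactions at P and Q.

Resultant of the distributed load: 190 × 10.3 = 1957 lb at 11.65 ft from P.
Moments about P: Q_y·17.2 − (190·10.3)·11.65 − 700·15.8 − 6950 = 0 → Q_y = 40809.05/17.2 = 2372.62 ≈ 2373 lb.
ΣF_y = 0: P_y + 2372.62 − 190·10.3 − 700 = 0 → P_y = 284.4 lb.
ΣF_x = 0: no horizontal applied forces, so P_x = 0.

P_x = 0, P_y = 284.4 lb, Q_y = 2373 lb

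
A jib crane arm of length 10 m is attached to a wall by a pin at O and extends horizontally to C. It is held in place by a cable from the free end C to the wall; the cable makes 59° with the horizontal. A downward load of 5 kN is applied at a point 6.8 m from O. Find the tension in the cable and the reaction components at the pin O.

ΣM about O: T·sin59°·10 − 5·6.8 = 0 → T = 34/(10·0.857167) = 3.96655 ≈ 3.967 kN.
ΣF_x = 0: O_x − T·cos59° = 0 → O_x = 3.96655 × 0.515038 = 2.043 kN.
ΣF_y = 0: O_y + T·sin59° − 5 = 0 → O_y = 5 − 3.96655 × 0.857167 = 1.600 kN.

T = 3.967 kN, O_x = 2.043 kN, O_y = 1.600 kN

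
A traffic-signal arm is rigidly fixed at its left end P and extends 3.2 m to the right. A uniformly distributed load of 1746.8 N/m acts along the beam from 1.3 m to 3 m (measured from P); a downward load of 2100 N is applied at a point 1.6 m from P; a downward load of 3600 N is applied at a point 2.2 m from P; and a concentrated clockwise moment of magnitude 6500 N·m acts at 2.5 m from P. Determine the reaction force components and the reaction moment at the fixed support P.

Resultant of the distributed load: 1746.8 × 1.7 = 2969.56 N at 2.15 m from P.
ΣF_x = 0: P_x = 0.
ΣF_y = 0: P_y − 1746.8·1.7 − 2100 − 3600 = 0 → P_y = 8670 N.
ΣM about P: M_P − (1746.8·1.7)·2.15 − 2100·1.6 − 3600·2.2 − 6500 = 0 → M_P = 24160 N·m.

P_x = 0, P_y = 8670 N, M_P = 24160 N·m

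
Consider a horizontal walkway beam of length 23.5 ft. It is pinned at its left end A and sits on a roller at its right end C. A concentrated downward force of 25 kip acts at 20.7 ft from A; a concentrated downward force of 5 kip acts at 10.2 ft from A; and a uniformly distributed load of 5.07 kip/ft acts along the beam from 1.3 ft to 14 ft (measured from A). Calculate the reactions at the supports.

A_x = 0, A_y = 49.24 kip, C_y = 45.15 kip

Resultant of the distributed load: 5.07 × 12.7 = 64.389 kip at 7.65 ft from A.
Taking moments about A: C_y·23.5 − 25·20.7 − 5·10.2 − (5.07·12.7)·7.65 = 0 → C_y = 1061.07585/23.5 = 45.1522 ≈ 45.15 kip.
ΣF_y = 0: A_y + 45.1522 − 25 − 5 − 5.07·12.7 = 0 → A_y = 49.24 kip.
ΣF_x = 0: no horizontal applied forces, so A_x = 0.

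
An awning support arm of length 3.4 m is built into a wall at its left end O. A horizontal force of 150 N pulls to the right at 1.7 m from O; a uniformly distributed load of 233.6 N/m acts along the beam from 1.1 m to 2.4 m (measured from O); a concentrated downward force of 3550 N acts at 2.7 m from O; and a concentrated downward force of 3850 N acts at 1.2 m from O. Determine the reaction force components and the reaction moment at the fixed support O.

O_x = -150.0 N, O_y = 7704 N, M_O = 14740 N·m

Resultant of the distributed load: 233.6 × 1.3 = 303.68 N at 1.75 m from O.
ΣF_x = 0: O_x + 150 = 0 → O_x = -150.0 N.
ΣF_y = 0: O_y − 233.6·1.3 − 3550 − 3850 = 0 → O_y = 7704 N.
ΣM about O: M_O − (233.6·1.3)·1.75 − 3550·2.7 − 3850·1.2 = 0 → M_O = 14740 N·m.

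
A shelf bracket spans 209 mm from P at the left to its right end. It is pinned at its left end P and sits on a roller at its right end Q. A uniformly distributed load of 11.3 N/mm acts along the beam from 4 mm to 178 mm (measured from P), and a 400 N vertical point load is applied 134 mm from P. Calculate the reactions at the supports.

Resultant of the distributed load: 11.3 × 174 = 1966.2 N at 91 mm from P.
Taking moments about P: Q_y·209 − (11.3·174)·91 − 400·134 = 0 → Q_y = 232524.2/209 = 1112.56 ≈ 1113 N.
ΣF_y = 0: P_y + 1112.56 − 11.3·174 − 400 = 0 → P_y = 1254 N.
ΣF_x = 0: no horizontal applied forces, so P_x = 0.

P_x = 0, P_y = 1254 N, Q_y = 1113 N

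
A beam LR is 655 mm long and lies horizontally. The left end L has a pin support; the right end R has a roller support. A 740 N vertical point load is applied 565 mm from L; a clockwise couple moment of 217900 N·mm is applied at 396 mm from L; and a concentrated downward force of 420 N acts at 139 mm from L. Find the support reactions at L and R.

L_x = 0, L_y = 99.88 N, R_y = 1060 N

ΣM about L: R_y·655 − 740·565 − 217900 − 420·139 = 0 → R_y = 694380/655 = 1060.12 ≈ 1060 N.
ΣF_y = 0: L_y + 1060.12 − 740 − 420 = 0 → L_y = 99.88 N.
ΣF_x = 0: no horizontal applied forces, so L_x = 0.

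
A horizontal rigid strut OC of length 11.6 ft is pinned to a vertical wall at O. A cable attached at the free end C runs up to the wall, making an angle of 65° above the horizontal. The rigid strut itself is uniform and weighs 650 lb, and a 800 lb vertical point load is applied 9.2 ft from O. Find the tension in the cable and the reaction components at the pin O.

ΣM about O: T·sin65°·11.6 − 650·5.8 − 800·9.2 = 0 → T = 11130/(11.6·0.906308) = 1058.67 ≈ 1059 lb.
ΣF_x = 0: O_x − T·cos65° = 0 → O_x = 1058.67 × 0.422618 = 447.4 lb.
ΣF_y = 0: O_y + T·sin65° − 650 − 800 = 0 → O_y = 1450 − 1058.67 × 0.906308 = 490.5 lb.

T = 1059 lb, O_x = 447.4 lb, O_y = 490.5 lb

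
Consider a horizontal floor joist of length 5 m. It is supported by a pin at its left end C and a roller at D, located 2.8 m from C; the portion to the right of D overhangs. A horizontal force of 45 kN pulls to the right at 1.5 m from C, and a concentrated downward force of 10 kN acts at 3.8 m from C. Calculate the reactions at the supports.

C_x = -45.00 kN, C_y = -3.571 kN, D_y = 13.57 kN

ΣM about C: D_y·2.8 − 10·3.8 = 0 → D_y = 38/2.8 = 13.5714 ≈ 13.57 kN.
ΣF_y = 0: C_y + 13.5714 − 10 = 0 → C_y = -3.571 kN.
ΣF_x = 0: C_x + 45 = 0 → C_x = -45.00 kN.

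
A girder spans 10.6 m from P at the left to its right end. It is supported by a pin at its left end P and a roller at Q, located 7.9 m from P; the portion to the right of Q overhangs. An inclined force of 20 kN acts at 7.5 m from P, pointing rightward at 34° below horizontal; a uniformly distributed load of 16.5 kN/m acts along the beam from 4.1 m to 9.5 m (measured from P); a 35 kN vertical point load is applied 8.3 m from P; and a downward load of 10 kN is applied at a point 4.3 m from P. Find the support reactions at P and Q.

P_x = -16.58 kN, P_y = 15.76 kN, Q_y = 129.5 kN

Resultant of the distributed load: 16.5 × 5.4 = 89.1 kN at 6.8 m from P.
Moments about P: Q_y·7.9 − 20·sin34°·7.5 − (16.5·5.4)·6.8 − 35·8.3 − 10·4.3 = 0 → Q_y = 1023.26/7.9 = 129.527 ≈ 129.5 kN.
ΣF_y = 0: P_y + 129.527 − 20·sin34° − 16.5·5.4 − 35 − 10 = 0 → P_y = 15.76 kN.
ΣF_x = 0: P_x + 20·cos34° = 0 → P_x = -16.58 kN.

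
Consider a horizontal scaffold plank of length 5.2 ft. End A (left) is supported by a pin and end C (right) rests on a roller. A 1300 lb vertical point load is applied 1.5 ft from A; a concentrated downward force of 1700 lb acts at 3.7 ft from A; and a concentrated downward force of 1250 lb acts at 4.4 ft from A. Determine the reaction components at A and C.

ΣM about A: C_y·5.2 − 1300·1.5 − 1700·3.7 − 1250·4.4 = 0 → C_y = 13740/5.2 = 2642.31 ≈ 2642 lb.
ΣF_y = 0: A_y + 2642.31 − 1300 − 1700 − 1250 = 0 → A_y = 1608 lb.
ΣF_x = 0: no horizontal applied forces, so A_x = 0.

A_x = 0, A_y = 1608 lb, C_y = 2642 lb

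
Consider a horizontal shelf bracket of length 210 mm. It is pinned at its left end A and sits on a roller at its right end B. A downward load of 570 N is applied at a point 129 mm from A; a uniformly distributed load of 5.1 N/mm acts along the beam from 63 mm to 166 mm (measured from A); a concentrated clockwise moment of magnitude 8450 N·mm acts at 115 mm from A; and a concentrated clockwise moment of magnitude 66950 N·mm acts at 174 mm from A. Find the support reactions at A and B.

A_x = 0, A_y = 99.70 N, B_y = 995.6 N

Resultant of the distributed load: 5.1 × 103 = 525.3 N at 114.5 mm from A.
ΣM about A: B_y·210 − 570·129 − (5.1·103)·114.5 − 8450 − 66950 = 0 → B_y = 209076.85/210 = 995.604 ≈ 995.6 N.
ΣF_y = 0: A_y + 995.604 − 570 − 5.1·103 = 0 → A_y = 99.70 N.
ΣF_x = 0: no horizontal applied forces, so A_x = 0.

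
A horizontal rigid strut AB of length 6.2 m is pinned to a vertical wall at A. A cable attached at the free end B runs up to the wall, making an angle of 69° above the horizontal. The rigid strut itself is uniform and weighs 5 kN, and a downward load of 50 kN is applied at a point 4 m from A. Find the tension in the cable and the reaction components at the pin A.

ΣM about A: T·sin69°·6.2 − 5·3.1 − 50·4 = 0 → T = 215.5/(6.2·0.93358) = 37.2309 ≈ 37.23 kN.
ΣF_x = 0: A_x − T·cos69° = 0 → A_x = 37.2309 × 0.358368 = 13.34 kN.
ΣF_y = 0: A_y + T·sin69° − 5 − 50 = 0 → A_y = 55 − 37.2309 × 0.93358 = 20.24 kN.

T = 37.23 kN, A_x = 13.34 kN, A_y = 20.24 kN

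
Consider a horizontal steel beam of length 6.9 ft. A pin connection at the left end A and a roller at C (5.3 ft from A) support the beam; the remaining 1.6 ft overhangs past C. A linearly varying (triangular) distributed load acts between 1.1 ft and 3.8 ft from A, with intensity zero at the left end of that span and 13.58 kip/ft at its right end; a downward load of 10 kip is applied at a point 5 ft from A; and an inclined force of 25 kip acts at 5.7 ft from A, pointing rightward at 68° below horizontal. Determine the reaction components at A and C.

A_x = -9.365 kip, A_y = 7.118 kip, C_y = 44.39 kip

Resultant of the triangular load: ½ × 13.58 × 2.7 = 18.333 kip, acting at 2.9 ft from A (one-third of the span from the peak).
ΣM about A: C_y·5.3 − (½·13.58·2.7)·2.9 − 10·5 − 25·sin68°·5.7 = 0 → C_y = 235.289/5.3 = 44.3942 ≈ 44.39 kip.
ΣF_y = 0: A_y + 44.3942 − ½·13.58·2.7 − 10 − 25·sin68° = 0 → A_y = 7.118 kip.
ΣF_x = 0: A_x + 25·cos68° = 0 → A_x = -9.365 kip.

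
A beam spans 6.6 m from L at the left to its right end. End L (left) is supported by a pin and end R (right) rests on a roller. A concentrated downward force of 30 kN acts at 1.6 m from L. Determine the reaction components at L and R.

Moments about L: R_y·6.6 − 30·1.6 = 0 → R_y = 48/6.6 = 7.27273 ≈ 7.273 kN.
ΣF_y = 0: L_y + 7.27273 − 30 = 0 → L_y = 22.73 kN.
ΣF_x = 0: no horizontal applied forces, so L_x = 0.

L_x = 0, L_y = 22.73 kN, R_y = 7.273 kN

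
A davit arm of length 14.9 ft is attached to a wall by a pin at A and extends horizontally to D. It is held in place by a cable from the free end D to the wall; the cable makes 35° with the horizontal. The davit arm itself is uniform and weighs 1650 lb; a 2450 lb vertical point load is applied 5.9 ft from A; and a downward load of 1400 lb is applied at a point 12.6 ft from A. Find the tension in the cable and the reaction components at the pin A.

ΣM about A: T·sin35°·14.9 − 1650·7.45 − 2450·5.9 − 1400·12.6 = 0 → T = 44387.5/(14.9·0.573576) = 5193.78 ≈ 5194 lb.
ΣF_x = 0: A_x − T·cos35° = 0 → A_x = 5193.78 × 0.819152 = 4254 lb.
ΣF_y = 0: A_y + T·sin35° − 1650 − 2450 − 1400 = 0 → A_y = 5500 − 5193.78 × 0.573576 = 2521 lb.

T = 5194 lb, A_x = 4254 lb, A_y = 2521 lb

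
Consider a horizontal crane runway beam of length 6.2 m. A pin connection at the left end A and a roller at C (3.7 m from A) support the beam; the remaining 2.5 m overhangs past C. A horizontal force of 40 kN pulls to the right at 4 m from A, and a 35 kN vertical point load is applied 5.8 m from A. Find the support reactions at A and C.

A_x = -40.00 kN, A_y = -19.86 kN, C_y = 54.86 kN

ΣM about A: C_y·3.7 − 35·5.8 = 0 → C_y = 203/3.7 = 54.8649 ≈ 54.86 kN.
ΣF_y = 0: A_y + 54.8649 − 35 = 0 → A_y = -19.86 kN.
ΣF_x = 0: A_x + 40 = 0 → A_x = -40.00 kN.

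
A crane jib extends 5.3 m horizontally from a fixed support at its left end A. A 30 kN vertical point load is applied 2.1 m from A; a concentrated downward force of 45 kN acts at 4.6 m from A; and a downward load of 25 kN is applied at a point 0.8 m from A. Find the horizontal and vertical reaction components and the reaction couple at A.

A_x = 0, A_y = 100.0 kN, M_A = 290.0 kN·m

ΣF_x = 0: A_x = 0.
ΣF_y = 0: A_y − 30 − 45 − 25 = 0 → A_y = 100.0 kN.
ΣM about A: M_A − 30·2.1 − 45·4.6 − 25·0.8 = 0 → M_A = 290.0 kN·m.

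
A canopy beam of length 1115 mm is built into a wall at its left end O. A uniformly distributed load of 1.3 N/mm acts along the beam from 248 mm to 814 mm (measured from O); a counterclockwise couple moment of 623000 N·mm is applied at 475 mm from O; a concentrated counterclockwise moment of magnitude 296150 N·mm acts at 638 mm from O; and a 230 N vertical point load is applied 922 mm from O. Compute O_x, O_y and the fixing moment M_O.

Resultant of the distributed load: 1.3 × 566 = 735.8 N at 531 mm from O.
ΣF_x = 0: O_x = 0.
ΣF_y = 0: O_y − 1.3·566 − 230 = 0 → O_y = 965.8 N.
ΣM about O: M_O − (1.3·566)·531 + 623000 + 296150 − 230·922 = 0 → M_O = -316400 N·mm.

O_x = 0, O_y = 965.8 N, M_O = -316400 N·mm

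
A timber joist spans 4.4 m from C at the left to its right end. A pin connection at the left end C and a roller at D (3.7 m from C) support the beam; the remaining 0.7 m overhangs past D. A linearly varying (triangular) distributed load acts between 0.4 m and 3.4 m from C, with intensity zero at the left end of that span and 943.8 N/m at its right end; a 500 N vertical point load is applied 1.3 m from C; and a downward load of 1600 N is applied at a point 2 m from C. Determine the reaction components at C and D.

C_x = 0, C_y = 1557 N, D_y = 1959 N

Resultant of the triangular load: ½ × 943.8 × 3 = 1415.7 N, acting at 2.4 m from C (one-third of the span from the peak).
Taking moments about C: D_y·3.7 − (½·943.8·3)·2.4 − 500·1.3 − 1600·2 = 0 → D_y = 7247.68/3.7 = 1958.83 ≈ 1959 N.
ΣF_y = 0: C_y + 1958.83 − ½·943.8·3 − 500 − 1600 = 0 → C_y = 1557 N.
ΣF_x = 0: no horizontal applied forces, so C_x = 0.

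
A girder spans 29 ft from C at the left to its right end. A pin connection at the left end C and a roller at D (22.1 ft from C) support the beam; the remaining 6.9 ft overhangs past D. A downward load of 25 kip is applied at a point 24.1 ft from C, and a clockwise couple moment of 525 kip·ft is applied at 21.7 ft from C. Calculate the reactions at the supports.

ΣM about C: D_y·22.1 − 25·24.1 − 525 = 0 → D_y = 1127.5/22.1 = 51.0181 ≈ 51.02 kip.
ΣF_y = 0: C_y + 51.0181 − 25 = 0 → C_y = -26.02 kip.
ΣF_x = 0: no horizontal applied forces, so C_x = 0.

C_x = 0, C_y = -26.02 kip, D_y = 51.02 kip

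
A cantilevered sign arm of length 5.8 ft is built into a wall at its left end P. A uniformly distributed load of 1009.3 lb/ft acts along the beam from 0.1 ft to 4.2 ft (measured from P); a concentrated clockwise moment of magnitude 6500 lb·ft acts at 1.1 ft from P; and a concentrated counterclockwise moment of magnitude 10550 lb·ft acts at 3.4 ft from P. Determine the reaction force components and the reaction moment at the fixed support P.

P_x = 0, P_y = 4138 lb, M_P = 4847 lb·ft

Resultant of the distributed load: 1009.3 × 4.1 = 4138.13 lb at 2.15 ft from P.
ΣF_x = 0: P_x = 0.
ΣF_y = 0: P_y − 1009.3·4.1 = 0 → P_y = 4138 lb.
ΣM about P: M_P − (1009.3·4.1)·2.15 − 6500 + 10550 = 0 → M_P = 4847 lb·ft.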